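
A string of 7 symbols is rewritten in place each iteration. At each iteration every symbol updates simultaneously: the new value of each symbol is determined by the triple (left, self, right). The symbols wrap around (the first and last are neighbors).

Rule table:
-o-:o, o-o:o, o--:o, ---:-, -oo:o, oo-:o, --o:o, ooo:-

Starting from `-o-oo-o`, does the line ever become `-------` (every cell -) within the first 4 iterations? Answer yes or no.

yes

iteration 1: ooooooo
iteration 2: -------
all cells are - at iteration 2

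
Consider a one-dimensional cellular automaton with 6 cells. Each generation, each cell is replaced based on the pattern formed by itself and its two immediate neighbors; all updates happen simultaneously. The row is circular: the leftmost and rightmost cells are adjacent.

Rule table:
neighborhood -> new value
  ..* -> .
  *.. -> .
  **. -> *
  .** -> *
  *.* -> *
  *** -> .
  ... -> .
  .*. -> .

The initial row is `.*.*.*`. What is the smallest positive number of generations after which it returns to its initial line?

2

generation 1: *.*.*.
generation 2: .*.*.*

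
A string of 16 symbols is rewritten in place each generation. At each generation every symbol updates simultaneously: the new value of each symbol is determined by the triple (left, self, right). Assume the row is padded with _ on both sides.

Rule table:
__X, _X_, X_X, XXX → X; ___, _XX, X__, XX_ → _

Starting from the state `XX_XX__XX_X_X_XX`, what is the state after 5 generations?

X_X__XXXXX______

__X___X__XXXXX__
_XX__XX_X_XXX___
X___X__XXX_X____
X__XX_X_X_XX____
X_X__XXXXX______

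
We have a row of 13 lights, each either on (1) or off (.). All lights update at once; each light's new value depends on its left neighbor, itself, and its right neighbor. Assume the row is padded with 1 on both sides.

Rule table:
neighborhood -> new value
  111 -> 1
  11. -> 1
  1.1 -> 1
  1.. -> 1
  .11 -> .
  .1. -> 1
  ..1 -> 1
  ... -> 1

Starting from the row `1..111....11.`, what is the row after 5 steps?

111.111111.11
1111.111111.1
11111.111111.
111111.111111
1111111.11111

1111111.11111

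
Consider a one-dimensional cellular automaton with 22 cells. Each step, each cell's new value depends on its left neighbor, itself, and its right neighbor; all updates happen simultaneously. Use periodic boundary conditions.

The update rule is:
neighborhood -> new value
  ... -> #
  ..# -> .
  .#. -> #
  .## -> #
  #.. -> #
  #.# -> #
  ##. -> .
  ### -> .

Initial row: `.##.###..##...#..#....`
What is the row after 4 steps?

.#.##..#.#.##.##.#####
####.#.#####.##.##....
#...####....##.##.###.
###.#...###.#.##.##..#

###.#...###.#.##.##..#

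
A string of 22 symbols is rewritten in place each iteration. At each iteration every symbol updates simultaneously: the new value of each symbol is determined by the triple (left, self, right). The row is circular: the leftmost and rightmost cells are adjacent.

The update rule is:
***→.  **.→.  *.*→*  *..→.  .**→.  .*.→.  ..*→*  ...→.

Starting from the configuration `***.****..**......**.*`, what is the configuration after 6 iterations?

...*.....*.......*..*.
..*.....*.......*..*..
.*.....*.......*..*...
*.....*.......*..*....
.....*.......*..*....*
....*.......*..*....*.

....*.......*..*....*.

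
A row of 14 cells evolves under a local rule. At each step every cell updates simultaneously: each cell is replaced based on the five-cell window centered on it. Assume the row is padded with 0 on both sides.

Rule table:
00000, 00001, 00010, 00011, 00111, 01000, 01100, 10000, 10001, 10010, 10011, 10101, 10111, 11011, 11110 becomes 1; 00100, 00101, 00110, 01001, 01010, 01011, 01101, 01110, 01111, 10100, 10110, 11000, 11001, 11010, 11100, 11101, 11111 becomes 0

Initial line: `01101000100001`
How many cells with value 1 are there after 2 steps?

step 1: 10000111011110
step 2: 01111100110100
count of 1: 8

8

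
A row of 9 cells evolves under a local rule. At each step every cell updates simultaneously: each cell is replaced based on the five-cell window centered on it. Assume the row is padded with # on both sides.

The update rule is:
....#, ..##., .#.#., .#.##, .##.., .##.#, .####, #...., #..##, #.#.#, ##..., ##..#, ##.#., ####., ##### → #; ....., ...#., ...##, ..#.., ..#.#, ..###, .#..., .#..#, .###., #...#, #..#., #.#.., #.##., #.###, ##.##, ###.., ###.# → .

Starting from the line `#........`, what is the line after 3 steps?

##.##.##.

.##....#.
..####..#
##.##.##.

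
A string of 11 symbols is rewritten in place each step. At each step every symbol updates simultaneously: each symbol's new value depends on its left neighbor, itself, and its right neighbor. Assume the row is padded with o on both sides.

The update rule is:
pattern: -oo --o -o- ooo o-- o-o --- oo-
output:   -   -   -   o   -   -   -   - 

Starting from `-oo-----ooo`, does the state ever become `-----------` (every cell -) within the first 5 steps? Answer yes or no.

---------oo
----------o
-----------
all cells are - at step 3

yes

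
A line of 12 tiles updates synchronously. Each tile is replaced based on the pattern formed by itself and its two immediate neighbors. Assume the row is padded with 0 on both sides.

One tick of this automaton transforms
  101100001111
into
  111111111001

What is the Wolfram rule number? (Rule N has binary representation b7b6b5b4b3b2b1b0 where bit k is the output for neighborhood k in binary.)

127

position 9: 111 → 0  (bit 7 = 0)
position 3: 110 → 1  (bit 6 = 1)
position 1: 101 → 1  (bit 5 = 1)
position 4: 100 → 1  (bit 4 = 1)
position 2: 011 → 1  (bit 3 = 1)
position 0: 010 → 1  (bit 2 = 1)
position 7: 001 → 1  (bit 1 = 1)
position 5: 000 → 1  (bit 0 = 1)
bits b7..b0 = 01111111 = 127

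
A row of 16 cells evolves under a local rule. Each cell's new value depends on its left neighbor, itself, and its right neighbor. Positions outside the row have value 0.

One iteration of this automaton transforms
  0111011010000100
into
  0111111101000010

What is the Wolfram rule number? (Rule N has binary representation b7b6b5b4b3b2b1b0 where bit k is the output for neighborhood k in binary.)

248

position 2: 111 → 1  (bit 7 = 1)
position 3: 110 → 1  (bit 6 = 1)
position 4: 101 → 1  (bit 5 = 1)
position 9: 100 → 1  (bit 4 = 1)
position 1: 011 → 1  (bit 3 = 1)
position 8: 010 → 0  (bit 2 = 0)
position 0: 001 → 0  (bit 1 = 0)
position 10: 000 → 0  (bit 0 = 0)
bits b7..b0 = 11111000 = 248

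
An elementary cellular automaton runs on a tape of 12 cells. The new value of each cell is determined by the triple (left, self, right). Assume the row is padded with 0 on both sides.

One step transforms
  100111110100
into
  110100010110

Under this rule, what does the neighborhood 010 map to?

At position 0 the neighborhood is 010; the next row has 1 there.

1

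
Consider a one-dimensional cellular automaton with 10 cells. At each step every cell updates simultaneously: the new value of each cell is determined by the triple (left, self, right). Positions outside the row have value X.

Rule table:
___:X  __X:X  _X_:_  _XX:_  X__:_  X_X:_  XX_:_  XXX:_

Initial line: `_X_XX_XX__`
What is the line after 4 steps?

step 1: _________X
step 2: _XXXXXXXX_
step 3: __________
step 4: _XXXXXXXXX

_XXXXXXXXX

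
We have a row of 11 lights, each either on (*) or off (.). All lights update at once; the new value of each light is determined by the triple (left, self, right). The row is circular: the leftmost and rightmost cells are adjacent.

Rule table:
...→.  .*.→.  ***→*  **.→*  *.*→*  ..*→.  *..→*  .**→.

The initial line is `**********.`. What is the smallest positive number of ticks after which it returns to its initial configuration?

11

.**********
*.*********
**.********
***.*******
****.******
*****.*****
******.****
*******.***
********.**
*********.*
**********.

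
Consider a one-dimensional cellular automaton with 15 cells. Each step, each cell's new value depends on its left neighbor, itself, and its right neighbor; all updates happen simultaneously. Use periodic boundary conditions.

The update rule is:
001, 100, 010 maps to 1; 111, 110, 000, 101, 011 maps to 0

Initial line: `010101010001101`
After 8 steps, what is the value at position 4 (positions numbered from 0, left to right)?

010101011010001
010101000011011
010101100100000
110100011110000
000110100001001
101000110011111
001101001100000
010001110010000
position 4 holds 0

0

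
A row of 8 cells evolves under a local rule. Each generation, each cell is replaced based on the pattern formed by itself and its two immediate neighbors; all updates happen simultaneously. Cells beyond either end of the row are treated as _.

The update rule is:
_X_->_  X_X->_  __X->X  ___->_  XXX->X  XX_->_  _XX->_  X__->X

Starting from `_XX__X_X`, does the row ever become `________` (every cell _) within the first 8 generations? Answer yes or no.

generation 1: X__XX___
generation 2: _XX__X__
generation 3: X__XX_X_
generation 4: _XX____X
generation 5: X__X__X_
generation 6: _XX_XX_X
generation 7: X_______
generation 8: _X______
generation 8 is _X______, still not uniform _

no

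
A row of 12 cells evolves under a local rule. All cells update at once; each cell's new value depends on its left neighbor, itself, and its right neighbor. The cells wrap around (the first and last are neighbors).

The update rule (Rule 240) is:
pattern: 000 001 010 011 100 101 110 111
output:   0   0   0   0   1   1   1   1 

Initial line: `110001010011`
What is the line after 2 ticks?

111100010100

tick 1: 111000101001
tick 2: 111100010100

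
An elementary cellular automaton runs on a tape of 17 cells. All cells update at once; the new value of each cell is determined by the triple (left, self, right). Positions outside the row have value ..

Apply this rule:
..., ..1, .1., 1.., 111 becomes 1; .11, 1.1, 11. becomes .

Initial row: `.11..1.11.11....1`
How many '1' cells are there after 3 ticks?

8

1..111......11111
111.1.111111.111.
.1..1..1111...1.1
count of 1: 8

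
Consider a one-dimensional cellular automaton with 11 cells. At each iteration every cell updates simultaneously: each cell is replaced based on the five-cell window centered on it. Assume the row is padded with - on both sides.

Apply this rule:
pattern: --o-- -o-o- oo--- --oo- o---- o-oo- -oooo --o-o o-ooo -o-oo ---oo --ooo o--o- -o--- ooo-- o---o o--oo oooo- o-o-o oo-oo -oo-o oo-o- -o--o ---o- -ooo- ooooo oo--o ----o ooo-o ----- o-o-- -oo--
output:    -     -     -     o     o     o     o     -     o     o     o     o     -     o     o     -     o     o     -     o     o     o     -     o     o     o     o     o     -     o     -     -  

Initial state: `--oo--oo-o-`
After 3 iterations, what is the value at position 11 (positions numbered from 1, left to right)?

o

ooo-ooooo-o
oo-ooooo-o-
ooooooo-o-o
position 11 holds o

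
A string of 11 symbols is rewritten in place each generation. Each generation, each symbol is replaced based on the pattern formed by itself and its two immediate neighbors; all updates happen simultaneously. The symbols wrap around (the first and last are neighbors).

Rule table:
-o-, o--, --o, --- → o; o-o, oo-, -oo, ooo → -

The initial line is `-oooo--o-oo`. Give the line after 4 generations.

generation 1: -----ooo---
generation 2: ooooo---ooo
generation 3: -----ooo---  (repeats generation 1; period 2)
generation 4: ooooo---ooo

ooooo---ooo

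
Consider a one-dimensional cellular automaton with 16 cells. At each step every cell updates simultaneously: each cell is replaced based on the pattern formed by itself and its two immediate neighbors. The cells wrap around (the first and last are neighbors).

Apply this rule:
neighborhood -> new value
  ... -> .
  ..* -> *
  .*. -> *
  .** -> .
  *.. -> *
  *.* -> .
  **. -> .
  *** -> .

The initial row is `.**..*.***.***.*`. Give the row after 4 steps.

.*......*...***.

...***.........*
*.*...*.......**
..**.***.....*..
.*......*...***.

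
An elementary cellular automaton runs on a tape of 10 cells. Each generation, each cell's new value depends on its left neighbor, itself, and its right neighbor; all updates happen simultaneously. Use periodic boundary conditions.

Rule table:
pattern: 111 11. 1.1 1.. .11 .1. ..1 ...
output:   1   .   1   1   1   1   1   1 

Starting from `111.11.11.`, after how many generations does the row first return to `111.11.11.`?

11.11.11.1
1.11.11.11
.11.11.111
11.11.111.
1.11.111.1
.11.111.11
11.111.11.
1.111.11.1
.111.11.11
111.11.11.

10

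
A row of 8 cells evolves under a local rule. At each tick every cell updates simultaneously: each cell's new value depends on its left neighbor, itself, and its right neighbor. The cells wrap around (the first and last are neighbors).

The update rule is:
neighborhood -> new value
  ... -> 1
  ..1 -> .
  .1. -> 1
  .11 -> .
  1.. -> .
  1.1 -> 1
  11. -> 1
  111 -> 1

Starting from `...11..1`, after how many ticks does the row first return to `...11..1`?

24

.1..1..1
11..1..1
11..1...
.1..1.1.
.1..111.
.1...11.
.1.1..1.
.111..1.
..11..1.
1..1..1.
1..1..11
1..1...1
1..1.1..
1..111..
1...11..
1.1..1..
111..1..
.11..1..
..1..1.1
..1..111
..1...11
..1.1..1
..111..1
...11..1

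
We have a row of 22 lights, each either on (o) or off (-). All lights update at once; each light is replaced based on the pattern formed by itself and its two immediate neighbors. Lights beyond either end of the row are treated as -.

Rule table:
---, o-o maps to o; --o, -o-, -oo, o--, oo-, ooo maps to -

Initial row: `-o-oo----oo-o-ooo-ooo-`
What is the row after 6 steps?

step 1: --o---oo---o-o---o----
step 2: o---o----o--o--o---ooo
step 3: --o---oo---------o----
step 4: o---o----ooooooo---ooo
step 5: --o---oo---------o----  (repeats step 3; period 2)
step 6: o---o----ooooooo---ooo

o---o----ooooooo---ooo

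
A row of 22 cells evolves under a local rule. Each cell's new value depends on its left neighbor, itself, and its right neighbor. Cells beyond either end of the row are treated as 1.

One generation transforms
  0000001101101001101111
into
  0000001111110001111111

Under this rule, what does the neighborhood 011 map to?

At position 6 the neighborhood is 011; the next row has 1 there.

1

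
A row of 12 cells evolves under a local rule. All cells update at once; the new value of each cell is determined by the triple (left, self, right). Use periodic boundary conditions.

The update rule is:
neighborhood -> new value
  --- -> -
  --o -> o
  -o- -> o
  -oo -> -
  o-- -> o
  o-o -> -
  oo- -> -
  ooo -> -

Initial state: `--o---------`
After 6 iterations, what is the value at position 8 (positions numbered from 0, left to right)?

-

iteration 1: -ooo--------
iteration 2: o---o-------
iteration 3: oo-ooo-----o
iteration 4: ------o---o-
iteration 5: -----ooo-ooo
iteration 6: o---o-------
position 8 holds -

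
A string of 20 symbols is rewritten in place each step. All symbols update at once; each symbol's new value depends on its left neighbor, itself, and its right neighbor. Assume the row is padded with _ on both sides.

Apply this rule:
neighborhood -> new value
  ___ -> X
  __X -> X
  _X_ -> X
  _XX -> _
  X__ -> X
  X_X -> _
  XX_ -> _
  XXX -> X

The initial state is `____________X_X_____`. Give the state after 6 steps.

XXXXXXXXXXXXX_XXXXXX
_XXXXXXXXXXX___XXXX_
X_XXXXXXXXX_XXX_XX_X
X__XXXXXXX___X_____X
XXX_XXXXX_XXXXXXXXXX
_X___XXX___XXXXXXXX_

_X___XXX___XXXXXXXX_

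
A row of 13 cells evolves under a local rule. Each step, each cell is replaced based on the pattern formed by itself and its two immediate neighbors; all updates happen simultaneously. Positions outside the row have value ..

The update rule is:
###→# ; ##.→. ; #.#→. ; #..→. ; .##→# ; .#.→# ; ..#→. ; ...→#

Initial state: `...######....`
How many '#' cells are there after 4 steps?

6

##.#####..###
#..####...##.
#..###..#.#..
#..##...#.#.#
count of #: 6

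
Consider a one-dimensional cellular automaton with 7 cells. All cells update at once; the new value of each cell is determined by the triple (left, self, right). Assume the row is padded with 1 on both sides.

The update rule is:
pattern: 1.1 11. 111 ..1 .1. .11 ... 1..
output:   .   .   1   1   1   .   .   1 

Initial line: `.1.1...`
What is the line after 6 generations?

.1.11.1
.1.....
.11...1
...1.1.
1.11.1.
.....1.

.....1.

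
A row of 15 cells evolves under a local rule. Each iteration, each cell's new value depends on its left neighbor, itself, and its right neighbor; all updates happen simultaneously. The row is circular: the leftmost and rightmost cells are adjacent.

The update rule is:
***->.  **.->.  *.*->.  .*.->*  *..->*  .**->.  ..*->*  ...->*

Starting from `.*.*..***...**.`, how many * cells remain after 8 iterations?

5

**.***...***..*
......***...**.
******...***..*
......***...**.  (repeats iteration 2; period 2)
iteration 8: ......***...**.
count of *: 5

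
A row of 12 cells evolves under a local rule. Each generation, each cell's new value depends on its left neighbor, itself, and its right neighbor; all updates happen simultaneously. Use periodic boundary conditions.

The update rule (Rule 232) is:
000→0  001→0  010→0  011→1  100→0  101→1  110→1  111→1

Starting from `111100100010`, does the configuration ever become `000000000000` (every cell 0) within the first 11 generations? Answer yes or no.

no

111100000001
111100000001  (fixed point — unchanged through generation 11)
generation 11 is 111100000001, still not uniform 0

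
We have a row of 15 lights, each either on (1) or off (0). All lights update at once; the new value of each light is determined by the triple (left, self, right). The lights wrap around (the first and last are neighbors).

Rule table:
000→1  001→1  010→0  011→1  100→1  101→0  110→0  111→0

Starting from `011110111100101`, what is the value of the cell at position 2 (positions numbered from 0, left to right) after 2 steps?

010000100011000
101111011110111
position 2 holds 1

1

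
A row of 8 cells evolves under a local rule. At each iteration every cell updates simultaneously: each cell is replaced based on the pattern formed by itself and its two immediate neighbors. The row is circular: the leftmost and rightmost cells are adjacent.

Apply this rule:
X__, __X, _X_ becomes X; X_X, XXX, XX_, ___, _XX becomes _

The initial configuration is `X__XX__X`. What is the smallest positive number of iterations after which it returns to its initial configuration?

_XX__XX_
X__XX__X

2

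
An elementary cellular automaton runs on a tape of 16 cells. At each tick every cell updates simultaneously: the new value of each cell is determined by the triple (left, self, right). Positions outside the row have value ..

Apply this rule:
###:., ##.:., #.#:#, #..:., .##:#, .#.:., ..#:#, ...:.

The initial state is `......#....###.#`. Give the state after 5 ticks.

.#....##..#.....

tick 1: .....#....##..#.
tick 2: ....#....##..#..
tick 3: ...#....##..#...
tick 4: ..#....##..#....
tick 5: .#....##..#.....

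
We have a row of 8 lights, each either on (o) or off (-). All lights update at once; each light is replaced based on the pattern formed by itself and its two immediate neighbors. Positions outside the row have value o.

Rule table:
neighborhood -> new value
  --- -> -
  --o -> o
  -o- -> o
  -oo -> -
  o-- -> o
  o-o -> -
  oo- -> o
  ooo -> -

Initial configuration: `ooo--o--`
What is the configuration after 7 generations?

-oo--oo-

--oooooo
oo------
-oo----o
--oo--o-
oo-oooo-
-o----o-
-oo--oo-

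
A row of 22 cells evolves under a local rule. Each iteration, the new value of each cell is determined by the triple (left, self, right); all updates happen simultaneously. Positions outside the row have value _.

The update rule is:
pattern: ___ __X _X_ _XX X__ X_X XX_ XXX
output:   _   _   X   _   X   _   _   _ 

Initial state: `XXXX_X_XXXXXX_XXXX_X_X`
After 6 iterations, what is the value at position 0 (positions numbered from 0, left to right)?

_

iteration 1: _____X_____________X_X
iteration 2: _____XX____________X_X
iteration 3: _______X___________X_X
iteration 4: _______XX__________X_X
iteration 5: _________X_________X_X
iteration 6: _________XX________X_X
position 0 holds _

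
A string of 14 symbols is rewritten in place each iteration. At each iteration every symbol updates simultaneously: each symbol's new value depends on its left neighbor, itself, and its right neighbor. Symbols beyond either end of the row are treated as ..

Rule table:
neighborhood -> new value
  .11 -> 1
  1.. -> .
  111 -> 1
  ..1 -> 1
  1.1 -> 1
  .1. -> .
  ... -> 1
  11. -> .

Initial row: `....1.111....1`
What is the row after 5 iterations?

iteration 1: 1111.111..111.
iteration 2: 111.111..111..
iteration 3: 11.111..111..1
iteration 4: 1.111..111..1.
iteration 5: .111..111..1..

.111..111..1..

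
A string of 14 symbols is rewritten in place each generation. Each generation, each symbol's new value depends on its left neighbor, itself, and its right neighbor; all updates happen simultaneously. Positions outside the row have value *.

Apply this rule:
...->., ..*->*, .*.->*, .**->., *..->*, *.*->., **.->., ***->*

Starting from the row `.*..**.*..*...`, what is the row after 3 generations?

***.*.*..*.*.*

.***...*****.*
..*.*.*.***...
***.*.*..*.*.*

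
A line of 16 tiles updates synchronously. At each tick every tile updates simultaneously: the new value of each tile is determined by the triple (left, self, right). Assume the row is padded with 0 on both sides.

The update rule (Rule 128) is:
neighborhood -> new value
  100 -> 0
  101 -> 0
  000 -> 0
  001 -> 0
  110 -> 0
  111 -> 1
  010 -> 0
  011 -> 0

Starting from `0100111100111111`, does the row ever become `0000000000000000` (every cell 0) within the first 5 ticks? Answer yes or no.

0000011000011110
0000000000001100
0000000000000000
all cells are 0 at tick 3

yes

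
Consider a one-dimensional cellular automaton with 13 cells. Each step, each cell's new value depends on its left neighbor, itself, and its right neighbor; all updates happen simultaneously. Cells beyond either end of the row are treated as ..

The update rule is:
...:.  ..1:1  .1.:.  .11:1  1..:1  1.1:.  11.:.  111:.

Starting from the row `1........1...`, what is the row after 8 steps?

.1......1.1..
1.1....1...1.
...1..1.1.1.1
..1.11.......
.1..1.1......
1.11...1.....
..1.1.1.1....
.1.......1...

.1.......1...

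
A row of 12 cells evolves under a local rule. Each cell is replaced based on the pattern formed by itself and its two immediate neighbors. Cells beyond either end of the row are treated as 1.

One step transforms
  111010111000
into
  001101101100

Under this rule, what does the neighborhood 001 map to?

At position 11 the neighborhood is 001; the next row has 0 there.

0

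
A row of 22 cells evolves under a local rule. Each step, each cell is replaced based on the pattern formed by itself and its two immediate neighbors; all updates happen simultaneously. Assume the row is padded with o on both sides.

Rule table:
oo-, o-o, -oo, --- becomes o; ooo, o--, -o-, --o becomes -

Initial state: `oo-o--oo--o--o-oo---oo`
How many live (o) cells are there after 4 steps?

12

step 1: -oo---oo------ooo-o-o-
step 2: ooo-o-oo-oooo-o-oo-o-o
step 3: --oo-ooooo--oo-oooo-oo
step 4: --oooo---o--oooo--ooo-
count of o: 12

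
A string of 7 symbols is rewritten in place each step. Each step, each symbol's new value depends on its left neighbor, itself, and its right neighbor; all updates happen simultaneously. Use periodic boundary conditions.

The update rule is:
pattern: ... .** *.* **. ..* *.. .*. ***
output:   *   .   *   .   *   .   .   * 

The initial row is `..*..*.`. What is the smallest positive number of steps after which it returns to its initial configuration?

**..*..
...*..*
.**..*.
*...*..
..**..*
.*...*.
*..**..
..*...*
.*..**.
*..*...
..*..**
.*..*..
*..*..*
..*..*.

14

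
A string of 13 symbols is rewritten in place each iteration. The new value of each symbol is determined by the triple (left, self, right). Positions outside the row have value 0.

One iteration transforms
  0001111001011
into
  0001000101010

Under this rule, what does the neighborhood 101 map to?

0

At position 10 the neighborhood is 101; the next row has 0 there.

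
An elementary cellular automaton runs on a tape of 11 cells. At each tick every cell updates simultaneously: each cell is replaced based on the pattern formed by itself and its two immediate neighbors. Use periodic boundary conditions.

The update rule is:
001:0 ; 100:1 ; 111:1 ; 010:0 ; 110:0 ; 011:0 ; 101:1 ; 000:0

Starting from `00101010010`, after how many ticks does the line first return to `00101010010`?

00010101001
10001010100
01000101010
00100010101
10010001010
01001000101
10100100010
01010010001
10101001000
01010100100
00101010010

11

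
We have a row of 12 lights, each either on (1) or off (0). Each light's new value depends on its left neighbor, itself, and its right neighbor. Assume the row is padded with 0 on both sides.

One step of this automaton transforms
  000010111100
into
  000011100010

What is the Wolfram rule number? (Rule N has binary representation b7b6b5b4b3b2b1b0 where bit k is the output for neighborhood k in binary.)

position 7: 111 → 0  (bit 7 = 0)
position 9: 110 → 0  (bit 6 = 0)
position 5: 101 → 1  (bit 5 = 1)
position 10: 100 → 1  (bit 4 = 1)
position 6: 011 → 1  (bit 3 = 1)
position 4: 010 → 1  (bit 2 = 1)
position 3: 001 → 0  (bit 1 = 0)
position 0: 000 → 0  (bit 0 = 0)
bits b7..b0 = 00111100 = 60

60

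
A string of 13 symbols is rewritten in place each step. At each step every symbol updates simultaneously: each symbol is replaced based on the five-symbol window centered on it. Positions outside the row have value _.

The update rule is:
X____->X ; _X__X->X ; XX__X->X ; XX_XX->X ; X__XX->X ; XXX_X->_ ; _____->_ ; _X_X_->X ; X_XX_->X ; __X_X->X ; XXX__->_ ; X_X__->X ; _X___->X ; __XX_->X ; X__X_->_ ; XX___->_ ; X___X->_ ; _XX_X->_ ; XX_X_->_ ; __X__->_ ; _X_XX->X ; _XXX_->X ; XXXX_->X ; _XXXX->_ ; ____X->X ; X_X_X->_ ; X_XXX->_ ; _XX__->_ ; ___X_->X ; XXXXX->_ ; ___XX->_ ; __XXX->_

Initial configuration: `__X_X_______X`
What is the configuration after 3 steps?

___XX_XXXX_XX

step 1: XXXXXXX___XX_
step 2: _____X____X__
step 3: ___XX_XXXX_XX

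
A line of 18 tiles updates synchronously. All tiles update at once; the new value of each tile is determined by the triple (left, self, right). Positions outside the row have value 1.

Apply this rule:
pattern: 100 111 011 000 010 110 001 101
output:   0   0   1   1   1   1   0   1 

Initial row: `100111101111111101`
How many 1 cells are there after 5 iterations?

8

100100111000000111
100100101011110100
100100111110011100
100100100010010100
100100101010011100
count of 1: 8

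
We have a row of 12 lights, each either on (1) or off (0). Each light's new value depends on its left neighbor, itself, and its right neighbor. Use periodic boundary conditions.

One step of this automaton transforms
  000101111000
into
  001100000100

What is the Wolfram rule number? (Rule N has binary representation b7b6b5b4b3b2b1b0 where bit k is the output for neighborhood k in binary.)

position 6: 111 → 0  (bit 7 = 0)
position 8: 110 → 0  (bit 6 = 0)
position 4: 101 → 0  (bit 5 = 0)
position 9: 100 → 1  (bit 4 = 1)
position 5: 011 → 0  (bit 3 = 0)
position 3: 010 → 1  (bit 2 = 1)
position 2: 001 → 1  (bit 1 = 1)
position 0: 000 → 0  (bit 0 = 0)
bits b7..b0 = 00010110 = 22

22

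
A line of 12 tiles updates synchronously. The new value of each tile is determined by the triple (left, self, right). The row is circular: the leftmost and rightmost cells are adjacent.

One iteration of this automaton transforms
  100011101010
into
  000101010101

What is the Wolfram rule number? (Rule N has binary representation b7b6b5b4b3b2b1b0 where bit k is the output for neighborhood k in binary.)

position 5: 111 → 1  (bit 7 = 1)
position 6: 110 → 0  (bit 6 = 0)
position 7: 101 → 1  (bit 5 = 1)
position 1: 100 → 0  (bit 4 = 0)
position 4: 011 → 0  (bit 3 = 0)
position 0: 010 → 0  (bit 2 = 0)
position 3: 001 → 1  (bit 1 = 1)
position 2: 000 → 0  (bit 0 = 0)
bits b7..b0 = 10100010 = 162

162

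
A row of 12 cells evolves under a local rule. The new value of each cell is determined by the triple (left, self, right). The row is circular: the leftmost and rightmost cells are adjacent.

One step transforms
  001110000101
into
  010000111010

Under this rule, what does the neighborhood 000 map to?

1

At position 6 the neighborhood is 000; the next row has 1 there.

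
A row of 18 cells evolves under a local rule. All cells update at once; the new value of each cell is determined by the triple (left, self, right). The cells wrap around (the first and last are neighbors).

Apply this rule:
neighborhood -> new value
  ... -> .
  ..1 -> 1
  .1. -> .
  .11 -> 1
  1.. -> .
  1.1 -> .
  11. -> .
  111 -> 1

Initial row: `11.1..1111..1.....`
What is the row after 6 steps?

1111..1.....11....

1....1111..1.....1
....1111..1.....11
...1111..1.....11.
..1111..1.....11..
.1111..1.....11...
1111..1.....11....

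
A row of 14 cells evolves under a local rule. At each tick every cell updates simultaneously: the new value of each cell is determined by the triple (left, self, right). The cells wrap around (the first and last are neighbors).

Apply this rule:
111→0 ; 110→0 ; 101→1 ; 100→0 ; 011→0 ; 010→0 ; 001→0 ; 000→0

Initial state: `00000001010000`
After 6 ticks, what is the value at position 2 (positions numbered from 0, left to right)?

tick 1: 00000000100000
tick 2: 00000000000000
tick 3: 00000000000000  (fixed point — unchanged through tick 6)
position 2 holds 0

0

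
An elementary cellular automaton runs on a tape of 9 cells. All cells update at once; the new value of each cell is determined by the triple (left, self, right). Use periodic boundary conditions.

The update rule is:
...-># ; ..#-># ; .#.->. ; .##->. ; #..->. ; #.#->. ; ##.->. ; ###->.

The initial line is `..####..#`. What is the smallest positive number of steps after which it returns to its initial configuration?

18

step 1: .#.....#.
step 2: #..####..
step 3: ..#.....#
step 4: .#..####.
step 5: #..#.....
step 6: ..#..####
step 7: .#..#....
step 8: #..#..###
step 9: ..#..#...
step 10: ##..#..##
step 11: ...#..#..
step 12: ###..#..#
step 13: ....#..#.
step 14: ####..#..
step 15: .....#..#
step 16: .####..#.
step 17: #.....#..
step 18: ..####..#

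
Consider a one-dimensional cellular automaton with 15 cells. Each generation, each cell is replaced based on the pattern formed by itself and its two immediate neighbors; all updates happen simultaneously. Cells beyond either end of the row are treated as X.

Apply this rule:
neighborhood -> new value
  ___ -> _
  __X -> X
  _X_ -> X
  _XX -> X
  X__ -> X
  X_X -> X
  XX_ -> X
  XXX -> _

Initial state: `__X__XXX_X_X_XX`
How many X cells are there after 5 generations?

6

XXXXXX_XXXXXXX_
_____XXX_____XX
X___XX_XX___XX_
XX_XXXXXXX_XXXX
_XXX_____XXX___
count of X: 6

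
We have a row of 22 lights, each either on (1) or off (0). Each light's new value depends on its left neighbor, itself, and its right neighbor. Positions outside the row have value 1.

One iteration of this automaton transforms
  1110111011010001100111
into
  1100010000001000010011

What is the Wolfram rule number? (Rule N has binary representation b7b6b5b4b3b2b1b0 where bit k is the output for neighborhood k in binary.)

144

position 0: 111 → 1  (bit 7 = 1)
position 2: 110 → 0  (bit 6 = 0)
position 3: 101 → 0  (bit 5 = 0)
position 12: 100 → 1  (bit 4 = 1)
position 4: 011 → 0  (bit 3 = 0)
position 11: 010 → 0  (bit 2 = 0)
position 14: 001 → 0  (bit 1 = 0)
position 13: 000 → 0  (bit 0 = 0)
bits b7..b0 = 10010000 = 144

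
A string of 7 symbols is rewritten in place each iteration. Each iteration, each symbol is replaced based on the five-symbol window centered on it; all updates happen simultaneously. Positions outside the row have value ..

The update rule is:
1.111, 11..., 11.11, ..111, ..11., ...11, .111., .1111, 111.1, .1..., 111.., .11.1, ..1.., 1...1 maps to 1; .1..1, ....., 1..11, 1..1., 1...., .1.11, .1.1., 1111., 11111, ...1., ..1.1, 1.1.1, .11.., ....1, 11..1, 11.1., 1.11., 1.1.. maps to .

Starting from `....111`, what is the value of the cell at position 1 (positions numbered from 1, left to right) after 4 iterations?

iteration 1: ...1111
iteration 2: ..111.1
iteration 3: .1111..
iteration 4: 111.11.
position 1 holds 1

1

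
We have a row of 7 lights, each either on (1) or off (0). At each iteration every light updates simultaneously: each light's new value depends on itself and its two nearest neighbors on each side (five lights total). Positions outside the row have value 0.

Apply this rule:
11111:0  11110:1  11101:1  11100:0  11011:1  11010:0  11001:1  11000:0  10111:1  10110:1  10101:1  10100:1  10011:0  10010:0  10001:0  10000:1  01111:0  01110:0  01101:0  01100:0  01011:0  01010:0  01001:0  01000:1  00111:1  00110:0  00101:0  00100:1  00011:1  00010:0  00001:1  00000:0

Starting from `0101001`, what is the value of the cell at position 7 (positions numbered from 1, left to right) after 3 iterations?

0001001
0101001  (repeats iteration 0; period 2)
iteration 3: 0001001
position 7 holds 1

1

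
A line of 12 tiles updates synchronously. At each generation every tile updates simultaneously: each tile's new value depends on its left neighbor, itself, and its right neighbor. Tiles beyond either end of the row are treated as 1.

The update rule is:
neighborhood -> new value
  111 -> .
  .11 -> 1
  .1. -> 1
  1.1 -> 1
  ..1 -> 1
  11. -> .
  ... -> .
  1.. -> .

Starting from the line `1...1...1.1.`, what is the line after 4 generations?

generation 1: ...11..11111
generation 2: ..11..11....
generation 3: .11..11....1
generation 4: 11..11....11

11..11....11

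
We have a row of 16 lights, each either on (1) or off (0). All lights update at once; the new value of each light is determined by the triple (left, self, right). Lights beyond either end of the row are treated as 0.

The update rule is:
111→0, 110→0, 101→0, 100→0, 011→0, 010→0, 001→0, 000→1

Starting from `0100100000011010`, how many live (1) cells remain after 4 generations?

10

generation 1: 0000001111000000
generation 2: 1111100000011111
generation 3: 0000001111000000  (repeats generation 1; period 2)
generation 4: 1111100000011111
count of 1: 10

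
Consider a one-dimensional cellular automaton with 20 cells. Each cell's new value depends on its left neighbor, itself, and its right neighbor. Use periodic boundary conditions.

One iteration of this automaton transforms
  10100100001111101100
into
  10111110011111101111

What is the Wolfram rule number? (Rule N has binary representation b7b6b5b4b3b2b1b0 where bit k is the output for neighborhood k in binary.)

position 11: 111 → 1  (bit 7 = 1)
position 14: 110 → 1  (bit 6 = 1)
position 1: 101 → 0  (bit 5 = 0)
position 3: 100 → 1  (bit 4 = 1)
position 10: 011 → 1  (bit 3 = 1)
position 0: 010 → 1  (bit 2 = 1)
position 4: 001 → 1  (bit 1 = 1)
position 7: 000 → 0  (bit 0 = 0)
bits b7..b0 = 11011110 = 222

222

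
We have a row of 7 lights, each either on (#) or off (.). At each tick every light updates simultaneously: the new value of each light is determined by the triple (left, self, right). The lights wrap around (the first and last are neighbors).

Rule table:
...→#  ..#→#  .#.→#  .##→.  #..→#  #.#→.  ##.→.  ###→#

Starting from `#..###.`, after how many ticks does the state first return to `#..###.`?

###.#..
.#..###
.###.#.
#.#..##
..###.#
##.#..#
#..###.

7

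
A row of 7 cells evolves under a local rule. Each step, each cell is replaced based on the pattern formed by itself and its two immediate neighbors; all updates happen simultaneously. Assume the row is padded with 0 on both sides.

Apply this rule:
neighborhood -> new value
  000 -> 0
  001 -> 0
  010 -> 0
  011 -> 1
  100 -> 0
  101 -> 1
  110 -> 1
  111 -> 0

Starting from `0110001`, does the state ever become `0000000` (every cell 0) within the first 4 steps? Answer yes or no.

0110000
0110000  (fixed point — unchanged through step 4)
step 4 is 0110000, still not uniform 0

no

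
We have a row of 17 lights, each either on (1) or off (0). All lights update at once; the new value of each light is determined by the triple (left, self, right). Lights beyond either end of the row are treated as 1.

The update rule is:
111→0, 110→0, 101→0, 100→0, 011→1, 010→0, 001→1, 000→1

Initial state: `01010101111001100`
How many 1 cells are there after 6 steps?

11

00000001000011001
01111110011110011
01000000110000110
00011111100111100
01110000001100001
01000111111001111
count of 1: 11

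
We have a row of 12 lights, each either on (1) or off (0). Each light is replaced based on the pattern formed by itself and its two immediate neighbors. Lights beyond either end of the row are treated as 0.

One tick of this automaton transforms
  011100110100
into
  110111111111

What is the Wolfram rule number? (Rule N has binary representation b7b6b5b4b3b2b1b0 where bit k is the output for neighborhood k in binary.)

position 2: 111 → 0  (bit 7 = 0)
position 3: 110 → 1  (bit 6 = 1)
position 8: 101 → 1  (bit 5 = 1)
position 4: 100 → 1  (bit 4 = 1)
position 1: 011 → 1  (bit 3 = 1)
position 9: 010 → 1  (bit 2 = 1)
position 0: 001 → 1  (bit 1 = 1)
position 11: 000 → 1  (bit 0 = 1)
bits b7..b0 = 01111111 = 127

127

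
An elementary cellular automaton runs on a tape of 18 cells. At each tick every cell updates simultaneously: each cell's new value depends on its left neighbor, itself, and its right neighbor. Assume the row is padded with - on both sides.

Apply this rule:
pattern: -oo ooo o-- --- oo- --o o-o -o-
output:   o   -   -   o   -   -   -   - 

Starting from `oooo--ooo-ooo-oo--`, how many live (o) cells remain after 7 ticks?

4

o-----o---o---o--o
--ooo---o---o-----
o-o---o---o---oooo
----o---o---o-o---
ooo---o---o-----oo
o---o---o---ooo-o-
--o---o---o-o-----
count of o: 4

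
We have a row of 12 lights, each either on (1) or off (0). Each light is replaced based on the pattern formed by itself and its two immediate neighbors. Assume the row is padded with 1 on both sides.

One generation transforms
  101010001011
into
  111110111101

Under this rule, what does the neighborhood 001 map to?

1

At position 7 the neighborhood is 001; the next row has 1 there.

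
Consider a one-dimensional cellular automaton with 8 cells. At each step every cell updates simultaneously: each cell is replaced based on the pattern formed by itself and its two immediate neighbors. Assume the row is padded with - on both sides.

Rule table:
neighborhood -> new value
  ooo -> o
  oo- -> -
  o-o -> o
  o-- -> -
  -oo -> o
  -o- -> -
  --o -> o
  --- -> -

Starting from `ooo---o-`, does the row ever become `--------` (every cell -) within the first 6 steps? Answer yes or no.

oo---o--
o---o---
---o----
--o-----
-o------
o-------
step 6 is o-------, still not uniform -

no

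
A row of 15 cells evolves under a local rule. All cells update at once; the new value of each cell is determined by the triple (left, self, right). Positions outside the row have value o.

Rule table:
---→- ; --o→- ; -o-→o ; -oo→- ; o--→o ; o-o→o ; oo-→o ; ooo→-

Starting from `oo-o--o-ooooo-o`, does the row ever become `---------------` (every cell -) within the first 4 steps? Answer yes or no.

-oooo-oo----oo-
o---oo-oo----oo
oo---oo-oo-----
-oo---oo-oo----
step 4 is -oo---oo-oo----, still not uniform -

no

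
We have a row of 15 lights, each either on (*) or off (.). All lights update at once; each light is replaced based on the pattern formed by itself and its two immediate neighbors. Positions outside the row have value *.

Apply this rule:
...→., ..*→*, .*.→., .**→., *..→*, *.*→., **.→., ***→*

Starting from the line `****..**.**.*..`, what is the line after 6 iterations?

***.**.......**
**....*.....*.*
*.*..*.*...*...
...**...*.*.*.*
*.*..*.*.......
...**...*.....*

...**...*.....*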